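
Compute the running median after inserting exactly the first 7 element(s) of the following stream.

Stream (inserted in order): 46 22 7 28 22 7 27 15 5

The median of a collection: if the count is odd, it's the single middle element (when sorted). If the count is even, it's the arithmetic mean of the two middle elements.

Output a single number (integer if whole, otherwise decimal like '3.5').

Answer: 22

Derivation:
Step 1: insert 46 -> lo=[46] (size 1, max 46) hi=[] (size 0) -> median=46
Step 2: insert 22 -> lo=[22] (size 1, max 22) hi=[46] (size 1, min 46) -> median=34
Step 3: insert 7 -> lo=[7, 22] (size 2, max 22) hi=[46] (size 1, min 46) -> median=22
Step 4: insert 28 -> lo=[7, 22] (size 2, max 22) hi=[28, 46] (size 2, min 28) -> median=25
Step 5: insert 22 -> lo=[7, 22, 22] (size 3, max 22) hi=[28, 46] (size 2, min 28) -> median=22
Step 6: insert 7 -> lo=[7, 7, 22] (size 3, max 22) hi=[22, 28, 46] (size 3, min 22) -> median=22
Step 7: insert 27 -> lo=[7, 7, 22, 22] (size 4, max 22) hi=[27, 28, 46] (size 3, min 27) -> median=22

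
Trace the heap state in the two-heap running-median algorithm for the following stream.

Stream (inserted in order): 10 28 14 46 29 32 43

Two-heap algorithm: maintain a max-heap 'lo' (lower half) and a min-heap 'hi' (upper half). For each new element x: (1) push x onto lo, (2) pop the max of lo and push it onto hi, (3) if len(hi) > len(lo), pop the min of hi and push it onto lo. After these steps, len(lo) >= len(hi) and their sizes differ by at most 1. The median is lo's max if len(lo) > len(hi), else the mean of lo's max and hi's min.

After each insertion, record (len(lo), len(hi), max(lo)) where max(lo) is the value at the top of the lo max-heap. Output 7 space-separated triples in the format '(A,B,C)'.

Step 1: insert 10 -> lo=[10] hi=[] -> (len(lo)=1, len(hi)=0, max(lo)=10)
Step 2: insert 28 -> lo=[10] hi=[28] -> (len(lo)=1, len(hi)=1, max(lo)=10)
Step 3: insert 14 -> lo=[10, 14] hi=[28] -> (len(lo)=2, len(hi)=1, max(lo)=14)
Step 4: insert 46 -> lo=[10, 14] hi=[28, 46] -> (len(lo)=2, len(hi)=2, max(lo)=14)
Step 5: insert 29 -> lo=[10, 14, 28] hi=[29, 46] -> (len(lo)=3, len(hi)=2, max(lo)=28)
Step 6: insert 32 -> lo=[10, 14, 28] hi=[29, 32, 46] -> (len(lo)=3, len(hi)=3, max(lo)=28)
Step 7: insert 43 -> lo=[10, 14, 28, 29] hi=[32, 43, 46] -> (len(lo)=4, len(hi)=3, max(lo)=29)

Answer: (1,0,10) (1,1,10) (2,1,14) (2,2,14) (3,2,28) (3,3,28) (4,3,29)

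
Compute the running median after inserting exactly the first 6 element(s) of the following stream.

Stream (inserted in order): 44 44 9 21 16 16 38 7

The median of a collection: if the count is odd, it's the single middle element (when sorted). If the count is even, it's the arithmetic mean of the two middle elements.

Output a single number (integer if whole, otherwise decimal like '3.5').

Step 1: insert 44 -> lo=[44] (size 1, max 44) hi=[] (size 0) -> median=44
Step 2: insert 44 -> lo=[44] (size 1, max 44) hi=[44] (size 1, min 44) -> median=44
Step 3: insert 9 -> lo=[9, 44] (size 2, max 44) hi=[44] (size 1, min 44) -> median=44
Step 4: insert 21 -> lo=[9, 21] (size 2, max 21) hi=[44, 44] (size 2, min 44) -> median=32.5
Step 5: insert 16 -> lo=[9, 16, 21] (size 3, max 21) hi=[44, 44] (size 2, min 44) -> median=21
Step 6: insert 16 -> lo=[9, 16, 16] (size 3, max 16) hi=[21, 44, 44] (size 3, min 21) -> median=18.5

Answer: 18.5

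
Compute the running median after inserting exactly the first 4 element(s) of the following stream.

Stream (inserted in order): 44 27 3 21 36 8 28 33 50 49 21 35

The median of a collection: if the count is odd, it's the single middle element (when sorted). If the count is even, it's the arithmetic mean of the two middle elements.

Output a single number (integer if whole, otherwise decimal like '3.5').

Step 1: insert 44 -> lo=[44] (size 1, max 44) hi=[] (size 0) -> median=44
Step 2: insert 27 -> lo=[27] (size 1, max 27) hi=[44] (size 1, min 44) -> median=35.5
Step 3: insert 3 -> lo=[3, 27] (size 2, max 27) hi=[44] (size 1, min 44) -> median=27
Step 4: insert 21 -> lo=[3, 21] (size 2, max 21) hi=[27, 44] (size 2, min 27) -> median=24

Answer: 24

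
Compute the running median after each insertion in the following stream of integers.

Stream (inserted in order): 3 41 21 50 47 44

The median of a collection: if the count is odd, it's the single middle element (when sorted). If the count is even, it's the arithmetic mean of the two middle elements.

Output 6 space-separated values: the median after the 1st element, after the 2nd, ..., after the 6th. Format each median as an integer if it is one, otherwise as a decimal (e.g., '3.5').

Step 1: insert 3 -> lo=[3] (size 1, max 3) hi=[] (size 0) -> median=3
Step 2: insert 41 -> lo=[3] (size 1, max 3) hi=[41] (size 1, min 41) -> median=22
Step 3: insert 21 -> lo=[3, 21] (size 2, max 21) hi=[41] (size 1, min 41) -> median=21
Step 4: insert 50 -> lo=[3, 21] (size 2, max 21) hi=[41, 50] (size 2, min 41) -> median=31
Step 5: insert 47 -> lo=[3, 21, 41] (size 3, max 41) hi=[47, 50] (size 2, min 47) -> median=41
Step 6: insert 44 -> lo=[3, 21, 41] (size 3, max 41) hi=[44, 47, 50] (size 3, min 44) -> median=42.5

Answer: 3 22 21 31 41 42.5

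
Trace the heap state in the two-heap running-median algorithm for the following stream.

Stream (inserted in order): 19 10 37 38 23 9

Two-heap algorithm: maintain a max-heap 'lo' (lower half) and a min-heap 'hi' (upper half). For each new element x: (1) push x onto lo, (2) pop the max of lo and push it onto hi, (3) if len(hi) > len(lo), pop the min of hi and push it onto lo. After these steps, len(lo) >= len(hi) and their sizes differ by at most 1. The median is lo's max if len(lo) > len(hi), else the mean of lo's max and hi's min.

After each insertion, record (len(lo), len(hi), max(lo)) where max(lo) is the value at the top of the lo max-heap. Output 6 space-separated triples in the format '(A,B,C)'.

Answer: (1,0,19) (1,1,10) (2,1,19) (2,2,19) (3,2,23) (3,3,19)

Derivation:
Step 1: insert 19 -> lo=[19] hi=[] -> (len(lo)=1, len(hi)=0, max(lo)=19)
Step 2: insert 10 -> lo=[10] hi=[19] -> (len(lo)=1, len(hi)=1, max(lo)=10)
Step 3: insert 37 -> lo=[10, 19] hi=[37] -> (len(lo)=2, len(hi)=1, max(lo)=19)
Step 4: insert 38 -> lo=[10, 19] hi=[37, 38] -> (len(lo)=2, len(hi)=2, max(lo)=19)
Step 5: insert 23 -> lo=[10, 19, 23] hi=[37, 38] -> (len(lo)=3, len(hi)=2, max(lo)=23)
Step 6: insert 9 -> lo=[9, 10, 19] hi=[23, 37, 38] -> (len(lo)=3, len(hi)=3, max(lo)=19)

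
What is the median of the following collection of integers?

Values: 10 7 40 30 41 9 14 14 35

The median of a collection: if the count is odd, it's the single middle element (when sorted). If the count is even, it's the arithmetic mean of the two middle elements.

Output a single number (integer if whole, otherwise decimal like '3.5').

Step 1: insert 10 -> lo=[10] (size 1, max 10) hi=[] (size 0) -> median=10
Step 2: insert 7 -> lo=[7] (size 1, max 7) hi=[10] (size 1, min 10) -> median=8.5
Step 3: insert 40 -> lo=[7, 10] (size 2, max 10) hi=[40] (size 1, min 40) -> median=10
Step 4: insert 30 -> lo=[7, 10] (size 2, max 10) hi=[30, 40] (size 2, min 30) -> median=20
Step 5: insert 41 -> lo=[7, 10, 30] (size 3, max 30) hi=[40, 41] (size 2, min 40) -> median=30
Step 6: insert 9 -> lo=[7, 9, 10] (size 3, max 10) hi=[30, 40, 41] (size 3, min 30) -> median=20
Step 7: insert 14 -> lo=[7, 9, 10, 14] (size 4, max 14) hi=[30, 40, 41] (size 3, min 30) -> median=14
Step 8: insert 14 -> lo=[7, 9, 10, 14] (size 4, max 14) hi=[14, 30, 40, 41] (size 4, min 14) -> median=14
Step 9: insert 35 -> lo=[7, 9, 10, 14, 14] (size 5, max 14) hi=[30, 35, 40, 41] (size 4, min 30) -> median=14

Answer: 14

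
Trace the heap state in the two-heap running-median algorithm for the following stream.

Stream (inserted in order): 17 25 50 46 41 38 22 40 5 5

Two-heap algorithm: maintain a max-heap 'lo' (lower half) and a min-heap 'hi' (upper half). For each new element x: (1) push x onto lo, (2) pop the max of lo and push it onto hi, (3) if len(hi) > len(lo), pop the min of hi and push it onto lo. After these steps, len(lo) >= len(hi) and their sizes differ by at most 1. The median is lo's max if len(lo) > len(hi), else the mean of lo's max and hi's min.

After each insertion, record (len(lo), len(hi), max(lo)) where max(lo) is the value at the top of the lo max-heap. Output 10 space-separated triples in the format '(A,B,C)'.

Step 1: insert 17 -> lo=[17] hi=[] -> (len(lo)=1, len(hi)=0, max(lo)=17)
Step 2: insert 25 -> lo=[17] hi=[25] -> (len(lo)=1, len(hi)=1, max(lo)=17)
Step 3: insert 50 -> lo=[17, 25] hi=[50] -> (len(lo)=2, len(hi)=1, max(lo)=25)
Step 4: insert 46 -> lo=[17, 25] hi=[46, 50] -> (len(lo)=2, len(hi)=2, max(lo)=25)
Step 5: insert 41 -> lo=[17, 25, 41] hi=[46, 50] -> (len(lo)=3, len(hi)=2, max(lo)=41)
Step 6: insert 38 -> lo=[17, 25, 38] hi=[41, 46, 50] -> (len(lo)=3, len(hi)=3, max(lo)=38)
Step 7: insert 22 -> lo=[17, 22, 25, 38] hi=[41, 46, 50] -> (len(lo)=4, len(hi)=3, max(lo)=38)
Step 8: insert 40 -> lo=[17, 22, 25, 38] hi=[40, 41, 46, 50] -> (len(lo)=4, len(hi)=4, max(lo)=38)
Step 9: insert 5 -> lo=[5, 17, 22, 25, 38] hi=[40, 41, 46, 50] -> (len(lo)=5, len(hi)=4, max(lo)=38)
Step 10: insert 5 -> lo=[5, 5, 17, 22, 25] hi=[38, 40, 41, 46, 50] -> (len(lo)=5, len(hi)=5, max(lo)=25)

Answer: (1,0,17) (1,1,17) (2,1,25) (2,2,25) (3,2,41) (3,3,38) (4,3,38) (4,4,38) (5,4,38) (5,5,25)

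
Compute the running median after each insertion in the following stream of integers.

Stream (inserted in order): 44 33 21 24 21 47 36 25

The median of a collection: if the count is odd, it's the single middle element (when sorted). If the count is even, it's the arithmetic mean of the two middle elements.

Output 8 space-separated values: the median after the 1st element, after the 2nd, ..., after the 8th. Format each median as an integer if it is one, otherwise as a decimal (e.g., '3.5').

Answer: 44 38.5 33 28.5 24 28.5 33 29

Derivation:
Step 1: insert 44 -> lo=[44] (size 1, max 44) hi=[] (size 0) -> median=44
Step 2: insert 33 -> lo=[33] (size 1, max 33) hi=[44] (size 1, min 44) -> median=38.5
Step 3: insert 21 -> lo=[21, 33] (size 2, max 33) hi=[44] (size 1, min 44) -> median=33
Step 4: insert 24 -> lo=[21, 24] (size 2, max 24) hi=[33, 44] (size 2, min 33) -> median=28.5
Step 5: insert 21 -> lo=[21, 21, 24] (size 3, max 24) hi=[33, 44] (size 2, min 33) -> median=24
Step 6: insert 47 -> lo=[21, 21, 24] (size 3, max 24) hi=[33, 44, 47] (size 3, min 33) -> median=28.5
Step 7: insert 36 -> lo=[21, 21, 24, 33] (size 4, max 33) hi=[36, 44, 47] (size 3, min 36) -> median=33
Step 8: insert 25 -> lo=[21, 21, 24, 25] (size 4, max 25) hi=[33, 36, 44, 47] (size 4, min 33) -> median=29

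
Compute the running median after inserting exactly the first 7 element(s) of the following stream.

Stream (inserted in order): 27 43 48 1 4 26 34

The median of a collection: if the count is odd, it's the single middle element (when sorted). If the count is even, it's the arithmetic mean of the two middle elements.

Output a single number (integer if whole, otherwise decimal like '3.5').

Step 1: insert 27 -> lo=[27] (size 1, max 27) hi=[] (size 0) -> median=27
Step 2: insert 43 -> lo=[27] (size 1, max 27) hi=[43] (size 1, min 43) -> median=35
Step 3: insert 48 -> lo=[27, 43] (size 2, max 43) hi=[48] (size 1, min 48) -> median=43
Step 4: insert 1 -> lo=[1, 27] (size 2, max 27) hi=[43, 48] (size 2, min 43) -> median=35
Step 5: insert 4 -> lo=[1, 4, 27] (size 3, max 27) hi=[43, 48] (size 2, min 43) -> median=27
Step 6: insert 26 -> lo=[1, 4, 26] (size 3, max 26) hi=[27, 43, 48] (size 3, min 27) -> median=26.5
Step 7: insert 34 -> lo=[1, 4, 26, 27] (size 4, max 27) hi=[34, 43, 48] (size 3, min 34) -> median=27

Answer: 27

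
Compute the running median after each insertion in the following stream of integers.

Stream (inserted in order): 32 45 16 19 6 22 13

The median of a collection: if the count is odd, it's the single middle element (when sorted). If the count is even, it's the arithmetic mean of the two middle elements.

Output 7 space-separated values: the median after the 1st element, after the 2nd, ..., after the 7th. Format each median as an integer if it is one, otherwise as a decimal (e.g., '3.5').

Answer: 32 38.5 32 25.5 19 20.5 19

Derivation:
Step 1: insert 32 -> lo=[32] (size 1, max 32) hi=[] (size 0) -> median=32
Step 2: insert 45 -> lo=[32] (size 1, max 32) hi=[45] (size 1, min 45) -> median=38.5
Step 3: insert 16 -> lo=[16, 32] (size 2, max 32) hi=[45] (size 1, min 45) -> median=32
Step 4: insert 19 -> lo=[16, 19] (size 2, max 19) hi=[32, 45] (size 2, min 32) -> median=25.5
Step 5: insert 6 -> lo=[6, 16, 19] (size 3, max 19) hi=[32, 45] (size 2, min 32) -> median=19
Step 6: insert 22 -> lo=[6, 16, 19] (size 3, max 19) hi=[22, 32, 45] (size 3, min 22) -> median=20.5
Step 7: insert 13 -> lo=[6, 13, 16, 19] (size 4, max 19) hi=[22, 32, 45] (size 3, min 22) -> median=19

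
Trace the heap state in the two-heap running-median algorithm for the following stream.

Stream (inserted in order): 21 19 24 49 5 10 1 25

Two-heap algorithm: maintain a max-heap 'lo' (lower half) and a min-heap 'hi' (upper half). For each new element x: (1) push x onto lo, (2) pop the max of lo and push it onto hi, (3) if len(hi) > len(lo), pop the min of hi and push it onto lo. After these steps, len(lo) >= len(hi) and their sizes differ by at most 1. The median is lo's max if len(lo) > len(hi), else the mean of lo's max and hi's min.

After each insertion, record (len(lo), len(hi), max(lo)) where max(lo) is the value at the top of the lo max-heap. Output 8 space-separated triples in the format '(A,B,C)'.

Step 1: insert 21 -> lo=[21] hi=[] -> (len(lo)=1, len(hi)=0, max(lo)=21)
Step 2: insert 19 -> lo=[19] hi=[21] -> (len(lo)=1, len(hi)=1, max(lo)=19)
Step 3: insert 24 -> lo=[19, 21] hi=[24] -> (len(lo)=2, len(hi)=1, max(lo)=21)
Step 4: insert 49 -> lo=[19, 21] hi=[24, 49] -> (len(lo)=2, len(hi)=2, max(lo)=21)
Step 5: insert 5 -> lo=[5, 19, 21] hi=[24, 49] -> (len(lo)=3, len(hi)=2, max(lo)=21)
Step 6: insert 10 -> lo=[5, 10, 19] hi=[21, 24, 49] -> (len(lo)=3, len(hi)=3, max(lo)=19)
Step 7: insert 1 -> lo=[1, 5, 10, 19] hi=[21, 24, 49] -> (len(lo)=4, len(hi)=3, max(lo)=19)
Step 8: insert 25 -> lo=[1, 5, 10, 19] hi=[21, 24, 25, 49] -> (len(lo)=4, len(hi)=4, max(lo)=19)

Answer: (1,0,21) (1,1,19) (2,1,21) (2,2,21) (3,2,21) (3,3,19) (4,3,19) (4,4,19)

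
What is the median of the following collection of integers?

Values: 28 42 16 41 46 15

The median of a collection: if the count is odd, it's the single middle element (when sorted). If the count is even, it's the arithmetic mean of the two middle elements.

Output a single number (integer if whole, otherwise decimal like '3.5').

Step 1: insert 28 -> lo=[28] (size 1, max 28) hi=[] (size 0) -> median=28
Step 2: insert 42 -> lo=[28] (size 1, max 28) hi=[42] (size 1, min 42) -> median=35
Step 3: insert 16 -> lo=[16, 28] (size 2, max 28) hi=[42] (size 1, min 42) -> median=28
Step 4: insert 41 -> lo=[16, 28] (size 2, max 28) hi=[41, 42] (size 2, min 41) -> median=34.5
Step 5: insert 46 -> lo=[16, 28, 41] (size 3, max 41) hi=[42, 46] (size 2, min 42) -> median=41
Step 6: insert 15 -> lo=[15, 16, 28] (size 3, max 28) hi=[41, 42, 46] (size 3, min 41) -> median=34.5

Answer: 34.5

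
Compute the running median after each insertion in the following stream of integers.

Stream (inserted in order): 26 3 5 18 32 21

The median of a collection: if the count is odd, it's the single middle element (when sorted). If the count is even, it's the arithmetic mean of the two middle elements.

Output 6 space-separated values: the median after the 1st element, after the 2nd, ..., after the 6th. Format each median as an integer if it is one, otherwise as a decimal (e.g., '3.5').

Answer: 26 14.5 5 11.5 18 19.5

Derivation:
Step 1: insert 26 -> lo=[26] (size 1, max 26) hi=[] (size 0) -> median=26
Step 2: insert 3 -> lo=[3] (size 1, max 3) hi=[26] (size 1, min 26) -> median=14.5
Step 3: insert 5 -> lo=[3, 5] (size 2, max 5) hi=[26] (size 1, min 26) -> median=5
Step 4: insert 18 -> lo=[3, 5] (size 2, max 5) hi=[18, 26] (size 2, min 18) -> median=11.5
Step 5: insert 32 -> lo=[3, 5, 18] (size 3, max 18) hi=[26, 32] (size 2, min 26) -> median=18
Step 6: insert 21 -> lo=[3, 5, 18] (size 3, max 18) hi=[21, 26, 32] (size 3, min 21) -> median=19.5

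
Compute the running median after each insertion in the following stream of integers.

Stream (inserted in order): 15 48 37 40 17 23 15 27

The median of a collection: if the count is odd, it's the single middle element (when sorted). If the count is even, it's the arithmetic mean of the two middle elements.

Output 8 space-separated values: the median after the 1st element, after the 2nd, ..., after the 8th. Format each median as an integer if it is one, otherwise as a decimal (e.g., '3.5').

Step 1: insert 15 -> lo=[15] (size 1, max 15) hi=[] (size 0) -> median=15
Step 2: insert 48 -> lo=[15] (size 1, max 15) hi=[48] (size 1, min 48) -> median=31.5
Step 3: insert 37 -> lo=[15, 37] (size 2, max 37) hi=[48] (size 1, min 48) -> median=37
Step 4: insert 40 -> lo=[15, 37] (size 2, max 37) hi=[40, 48] (size 2, min 40) -> median=38.5
Step 5: insert 17 -> lo=[15, 17, 37] (size 3, max 37) hi=[40, 48] (size 2, min 40) -> median=37
Step 6: insert 23 -> lo=[15, 17, 23] (size 3, max 23) hi=[37, 40, 48] (size 3, min 37) -> median=30
Step 7: insert 15 -> lo=[15, 15, 17, 23] (size 4, max 23) hi=[37, 40, 48] (size 3, min 37) -> median=23
Step 8: insert 27 -> lo=[15, 15, 17, 23] (size 4, max 23) hi=[27, 37, 40, 48] (size 4, min 27) -> median=25

Answer: 15 31.5 37 38.5 37 30 23 25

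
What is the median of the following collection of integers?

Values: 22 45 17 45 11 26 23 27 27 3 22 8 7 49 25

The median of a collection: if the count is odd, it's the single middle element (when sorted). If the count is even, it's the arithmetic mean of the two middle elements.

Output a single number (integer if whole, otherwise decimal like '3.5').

Step 1: insert 22 -> lo=[22] (size 1, max 22) hi=[] (size 0) -> median=22
Step 2: insert 45 -> lo=[22] (size 1, max 22) hi=[45] (size 1, min 45) -> median=33.5
Step 3: insert 17 -> lo=[17, 22] (size 2, max 22) hi=[45] (size 1, min 45) -> median=22
Step 4: insert 45 -> lo=[17, 22] (size 2, max 22) hi=[45, 45] (size 2, min 45) -> median=33.5
Step 5: insert 11 -> lo=[11, 17, 22] (size 3, max 22) hi=[45, 45] (size 2, min 45) -> median=22
Step 6: insert 26 -> lo=[11, 17, 22] (size 3, max 22) hi=[26, 45, 45] (size 3, min 26) -> median=24
Step 7: insert 23 -> lo=[11, 17, 22, 23] (size 4, max 23) hi=[26, 45, 45] (size 3, min 26) -> median=23
Step 8: insert 27 -> lo=[11, 17, 22, 23] (size 4, max 23) hi=[26, 27, 45, 45] (size 4, min 26) -> median=24.5
Step 9: insert 27 -> lo=[11, 17, 22, 23, 26] (size 5, max 26) hi=[27, 27, 45, 45] (size 4, min 27) -> median=26
Step 10: insert 3 -> lo=[3, 11, 17, 22, 23] (size 5, max 23) hi=[26, 27, 27, 45, 45] (size 5, min 26) -> median=24.5
Step 11: insert 22 -> lo=[3, 11, 17, 22, 22, 23] (size 6, max 23) hi=[26, 27, 27, 45, 45] (size 5, min 26) -> median=23
Step 12: insert 8 -> lo=[3, 8, 11, 17, 22, 22] (size 6, max 22) hi=[23, 26, 27, 27, 45, 45] (size 6, min 23) -> median=22.5
Step 13: insert 7 -> lo=[3, 7, 8, 11, 17, 22, 22] (size 7, max 22) hi=[23, 26, 27, 27, 45, 45] (size 6, min 23) -> median=22
Step 14: insert 49 -> lo=[3, 7, 8, 11, 17, 22, 22] (size 7, max 22) hi=[23, 26, 27, 27, 45, 45, 49] (size 7, min 23) -> median=22.5
Step 15: insert 25 -> lo=[3, 7, 8, 11, 17, 22, 22, 23] (size 8, max 23) hi=[25, 26, 27, 27, 45, 45, 49] (size 7, min 25) -> median=23

Answer: 23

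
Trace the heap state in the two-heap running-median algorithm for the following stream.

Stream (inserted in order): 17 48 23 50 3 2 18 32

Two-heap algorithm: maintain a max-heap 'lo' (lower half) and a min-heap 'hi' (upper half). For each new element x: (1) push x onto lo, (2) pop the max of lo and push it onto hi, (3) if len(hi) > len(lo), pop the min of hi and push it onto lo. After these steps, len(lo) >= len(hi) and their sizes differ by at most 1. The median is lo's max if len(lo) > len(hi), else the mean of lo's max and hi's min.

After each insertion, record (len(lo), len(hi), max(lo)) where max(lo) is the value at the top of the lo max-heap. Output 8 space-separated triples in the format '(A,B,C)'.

Answer: (1,0,17) (1,1,17) (2,1,23) (2,2,23) (3,2,23) (3,3,17) (4,3,18) (4,4,18)

Derivation:
Step 1: insert 17 -> lo=[17] hi=[] -> (len(lo)=1, len(hi)=0, max(lo)=17)
Step 2: insert 48 -> lo=[17] hi=[48] -> (len(lo)=1, len(hi)=1, max(lo)=17)
Step 3: insert 23 -> lo=[17, 23] hi=[48] -> (len(lo)=2, len(hi)=1, max(lo)=23)
Step 4: insert 50 -> lo=[17, 23] hi=[48, 50] -> (len(lo)=2, len(hi)=2, max(lo)=23)
Step 5: insert 3 -> lo=[3, 17, 23] hi=[48, 50] -> (len(lo)=3, len(hi)=2, max(lo)=23)
Step 6: insert 2 -> lo=[2, 3, 17] hi=[23, 48, 50] -> (len(lo)=3, len(hi)=3, max(lo)=17)
Step 7: insert 18 -> lo=[2, 3, 17, 18] hi=[23, 48, 50] -> (len(lo)=4, len(hi)=3, max(lo)=18)
Step 8: insert 32 -> lo=[2, 3, 17, 18] hi=[23, 32, 48, 50] -> (len(lo)=4, len(hi)=4, max(lo)=18)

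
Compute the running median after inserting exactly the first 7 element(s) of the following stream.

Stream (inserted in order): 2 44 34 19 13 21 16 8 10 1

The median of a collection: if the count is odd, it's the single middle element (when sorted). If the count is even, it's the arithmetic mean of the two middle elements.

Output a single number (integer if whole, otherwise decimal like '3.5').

Answer: 19

Derivation:
Step 1: insert 2 -> lo=[2] (size 1, max 2) hi=[] (size 0) -> median=2
Step 2: insert 44 -> lo=[2] (size 1, max 2) hi=[44] (size 1, min 44) -> median=23
Step 3: insert 34 -> lo=[2, 34] (size 2, max 34) hi=[44] (size 1, min 44) -> median=34
Step 4: insert 19 -> lo=[2, 19] (size 2, max 19) hi=[34, 44] (size 2, min 34) -> median=26.5
Step 5: insert 13 -> lo=[2, 13, 19] (size 3, max 19) hi=[34, 44] (size 2, min 34) -> median=19
Step 6: insert 21 -> lo=[2, 13, 19] (size 3, max 19) hi=[21, 34, 44] (size 3, min 21) -> median=20
Step 7: insert 16 -> lo=[2, 13, 16, 19] (size 4, max 19) hi=[21, 34, 44] (size 3, min 21) -> median=19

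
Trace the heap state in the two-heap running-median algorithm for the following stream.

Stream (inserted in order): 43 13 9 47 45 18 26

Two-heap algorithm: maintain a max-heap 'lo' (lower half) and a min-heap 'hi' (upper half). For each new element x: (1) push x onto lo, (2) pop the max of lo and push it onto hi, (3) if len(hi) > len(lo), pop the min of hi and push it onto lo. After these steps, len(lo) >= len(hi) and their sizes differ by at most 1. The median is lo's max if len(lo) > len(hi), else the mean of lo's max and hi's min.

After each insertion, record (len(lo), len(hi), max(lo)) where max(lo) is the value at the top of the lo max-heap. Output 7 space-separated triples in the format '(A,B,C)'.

Answer: (1,0,43) (1,1,13) (2,1,13) (2,2,13) (3,2,43) (3,3,18) (4,3,26)

Derivation:
Step 1: insert 43 -> lo=[43] hi=[] -> (len(lo)=1, len(hi)=0, max(lo)=43)
Step 2: insert 13 -> lo=[13] hi=[43] -> (len(lo)=1, len(hi)=1, max(lo)=13)
Step 3: insert 9 -> lo=[9, 13] hi=[43] -> (len(lo)=2, len(hi)=1, max(lo)=13)
Step 4: insert 47 -> lo=[9, 13] hi=[43, 47] -> (len(lo)=2, len(hi)=2, max(lo)=13)
Step 5: insert 45 -> lo=[9, 13, 43] hi=[45, 47] -> (len(lo)=3, len(hi)=2, max(lo)=43)
Step 6: insert 18 -> lo=[9, 13, 18] hi=[43, 45, 47] -> (len(lo)=3, len(hi)=3, max(lo)=18)
Step 7: insert 26 -> lo=[9, 13, 18, 26] hi=[43, 45, 47] -> (len(lo)=4, len(hi)=3, max(lo)=26)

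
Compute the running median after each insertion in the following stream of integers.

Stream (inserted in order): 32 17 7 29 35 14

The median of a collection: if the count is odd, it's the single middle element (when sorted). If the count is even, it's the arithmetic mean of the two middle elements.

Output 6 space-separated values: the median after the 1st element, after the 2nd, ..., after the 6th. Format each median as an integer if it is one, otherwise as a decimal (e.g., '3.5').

Answer: 32 24.5 17 23 29 23

Derivation:
Step 1: insert 32 -> lo=[32] (size 1, max 32) hi=[] (size 0) -> median=32
Step 2: insert 17 -> lo=[17] (size 1, max 17) hi=[32] (size 1, min 32) -> median=24.5
Step 3: insert 7 -> lo=[7, 17] (size 2, max 17) hi=[32] (size 1, min 32) -> median=17
Step 4: insert 29 -> lo=[7, 17] (size 2, max 17) hi=[29, 32] (size 2, min 29) -> median=23
Step 5: insert 35 -> lo=[7, 17, 29] (size 3, max 29) hi=[32, 35] (size 2, min 32) -> median=29
Step 6: insert 14 -> lo=[7, 14, 17] (size 3, max 17) hi=[29, 32, 35] (size 3, min 29) -> median=23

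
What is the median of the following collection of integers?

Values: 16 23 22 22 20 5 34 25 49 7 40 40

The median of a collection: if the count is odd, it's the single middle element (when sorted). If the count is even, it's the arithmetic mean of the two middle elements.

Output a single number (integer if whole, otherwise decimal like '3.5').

Step 1: insert 16 -> lo=[16] (size 1, max 16) hi=[] (size 0) -> median=16
Step 2: insert 23 -> lo=[16] (size 1, max 16) hi=[23] (size 1, min 23) -> median=19.5
Step 3: insert 22 -> lo=[16, 22] (size 2, max 22) hi=[23] (size 1, min 23) -> median=22
Step 4: insert 22 -> lo=[16, 22] (size 2, max 22) hi=[22, 23] (size 2, min 22) -> median=22
Step 5: insert 20 -> lo=[16, 20, 22] (size 3, max 22) hi=[22, 23] (size 2, min 22) -> median=22
Step 6: insert 5 -> lo=[5, 16, 20] (size 3, max 20) hi=[22, 22, 23] (size 3, min 22) -> median=21
Step 7: insert 34 -> lo=[5, 16, 20, 22] (size 4, max 22) hi=[22, 23, 34] (size 3, min 22) -> median=22
Step 8: insert 25 -> lo=[5, 16, 20, 22] (size 4, max 22) hi=[22, 23, 25, 34] (size 4, min 22) -> median=22
Step 9: insert 49 -> lo=[5, 16, 20, 22, 22] (size 5, max 22) hi=[23, 25, 34, 49] (size 4, min 23) -> median=22
Step 10: insert 7 -> lo=[5, 7, 16, 20, 22] (size 5, max 22) hi=[22, 23, 25, 34, 49] (size 5, min 22) -> median=22
Step 11: insert 40 -> lo=[5, 7, 16, 20, 22, 22] (size 6, max 22) hi=[23, 25, 34, 40, 49] (size 5, min 23) -> median=22
Step 12: insert 40 -> lo=[5, 7, 16, 20, 22, 22] (size 6, max 22) hi=[23, 25, 34, 40, 40, 49] (size 6, min 23) -> median=22.5

Answer: 22.5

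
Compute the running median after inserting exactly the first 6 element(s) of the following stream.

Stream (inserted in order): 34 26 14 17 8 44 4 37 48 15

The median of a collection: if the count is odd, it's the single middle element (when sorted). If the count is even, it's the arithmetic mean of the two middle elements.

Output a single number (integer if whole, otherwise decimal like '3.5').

Answer: 21.5

Derivation:
Step 1: insert 34 -> lo=[34] (size 1, max 34) hi=[] (size 0) -> median=34
Step 2: insert 26 -> lo=[26] (size 1, max 26) hi=[34] (size 1, min 34) -> median=30
Step 3: insert 14 -> lo=[14, 26] (size 2, max 26) hi=[34] (size 1, min 34) -> median=26
Step 4: insert 17 -> lo=[14, 17] (size 2, max 17) hi=[26, 34] (size 2, min 26) -> median=21.5
Step 5: insert 8 -> lo=[8, 14, 17] (size 3, max 17) hi=[26, 34] (size 2, min 26) -> median=17
Step 6: insert 44 -> lo=[8, 14, 17] (size 3, max 17) hi=[26, 34, 44] (size 3, min 26) -> median=21.5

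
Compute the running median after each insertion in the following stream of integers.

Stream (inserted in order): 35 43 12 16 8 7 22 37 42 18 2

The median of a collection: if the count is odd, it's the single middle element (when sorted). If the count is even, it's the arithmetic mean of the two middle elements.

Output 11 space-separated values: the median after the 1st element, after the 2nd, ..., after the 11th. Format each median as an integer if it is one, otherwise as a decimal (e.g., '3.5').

Step 1: insert 35 -> lo=[35] (size 1, max 35) hi=[] (size 0) -> median=35
Step 2: insert 43 -> lo=[35] (size 1, max 35) hi=[43] (size 1, min 43) -> median=39
Step 3: insert 12 -> lo=[12, 35] (size 2, max 35) hi=[43] (size 1, min 43) -> median=35
Step 4: insert 16 -> lo=[12, 16] (size 2, max 16) hi=[35, 43] (size 2, min 35) -> median=25.5
Step 5: insert 8 -> lo=[8, 12, 16] (size 3, max 16) hi=[35, 43] (size 2, min 35) -> median=16
Step 6: insert 7 -> lo=[7, 8, 12] (size 3, max 12) hi=[16, 35, 43] (size 3, min 16) -> median=14
Step 7: insert 22 -> lo=[7, 8, 12, 16] (size 4, max 16) hi=[22, 35, 43] (size 3, min 22) -> median=16
Step 8: insert 37 -> lo=[7, 8, 12, 16] (size 4, max 16) hi=[22, 35, 37, 43] (size 4, min 22) -> median=19
Step 9: insert 42 -> lo=[7, 8, 12, 16, 22] (size 5, max 22) hi=[35, 37, 42, 43] (size 4, min 35) -> median=22
Step 10: insert 18 -> lo=[7, 8, 12, 16, 18] (size 5, max 18) hi=[22, 35, 37, 42, 43] (size 5, min 22) -> median=20
Step 11: insert 2 -> lo=[2, 7, 8, 12, 16, 18] (size 6, max 18) hi=[22, 35, 37, 42, 43] (size 5, min 22) -> median=18

Answer: 35 39 35 25.5 16 14 16 19 22 20 18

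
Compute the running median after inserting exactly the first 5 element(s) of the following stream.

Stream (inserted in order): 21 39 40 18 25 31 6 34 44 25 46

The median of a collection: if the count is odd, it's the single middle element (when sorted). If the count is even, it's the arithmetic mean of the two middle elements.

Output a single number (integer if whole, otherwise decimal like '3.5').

Step 1: insert 21 -> lo=[21] (size 1, max 21) hi=[] (size 0) -> median=21
Step 2: insert 39 -> lo=[21] (size 1, max 21) hi=[39] (size 1, min 39) -> median=30
Step 3: insert 40 -> lo=[21, 39] (size 2, max 39) hi=[40] (size 1, min 40) -> median=39
Step 4: insert 18 -> lo=[18, 21] (size 2, max 21) hi=[39, 40] (size 2, min 39) -> median=30
Step 5: insert 25 -> lo=[18, 21, 25] (size 3, max 25) hi=[39, 40] (size 2, min 39) -> median=25

Answer: 25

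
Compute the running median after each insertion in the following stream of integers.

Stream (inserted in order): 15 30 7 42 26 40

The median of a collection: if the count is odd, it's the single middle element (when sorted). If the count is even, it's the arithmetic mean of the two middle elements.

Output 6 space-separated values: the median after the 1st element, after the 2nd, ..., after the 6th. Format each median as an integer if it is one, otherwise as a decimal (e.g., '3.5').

Answer: 15 22.5 15 22.5 26 28

Derivation:
Step 1: insert 15 -> lo=[15] (size 1, max 15) hi=[] (size 0) -> median=15
Step 2: insert 30 -> lo=[15] (size 1, max 15) hi=[30] (size 1, min 30) -> median=22.5
Step 3: insert 7 -> lo=[7, 15] (size 2, max 15) hi=[30] (size 1, min 30) -> median=15
Step 4: insert 42 -> lo=[7, 15] (size 2, max 15) hi=[30, 42] (size 2, min 30) -> median=22.5
Step 5: insert 26 -> lo=[7, 15, 26] (size 3, max 26) hi=[30, 42] (size 2, min 30) -> median=26
Step 6: insert 40 -> lo=[7, 15, 26] (size 3, max 26) hi=[30, 40, 42] (size 3, min 30) -> median=28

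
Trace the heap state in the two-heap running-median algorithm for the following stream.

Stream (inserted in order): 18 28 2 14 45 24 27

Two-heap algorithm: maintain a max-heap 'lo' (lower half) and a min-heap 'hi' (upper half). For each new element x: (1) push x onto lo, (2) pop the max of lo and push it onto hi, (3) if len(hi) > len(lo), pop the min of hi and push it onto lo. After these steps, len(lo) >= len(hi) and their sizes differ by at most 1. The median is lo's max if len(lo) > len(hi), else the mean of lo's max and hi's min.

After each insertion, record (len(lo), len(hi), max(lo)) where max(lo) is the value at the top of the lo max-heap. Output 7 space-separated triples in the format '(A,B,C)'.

Step 1: insert 18 -> lo=[18] hi=[] -> (len(lo)=1, len(hi)=0, max(lo)=18)
Step 2: insert 28 -> lo=[18] hi=[28] -> (len(lo)=1, len(hi)=1, max(lo)=18)
Step 3: insert 2 -> lo=[2, 18] hi=[28] -> (len(lo)=2, len(hi)=1, max(lo)=18)
Step 4: insert 14 -> lo=[2, 14] hi=[18, 28] -> (len(lo)=2, len(hi)=2, max(lo)=14)
Step 5: insert 45 -> lo=[2, 14, 18] hi=[28, 45] -> (len(lo)=3, len(hi)=2, max(lo)=18)
Step 6: insert 24 -> lo=[2, 14, 18] hi=[24, 28, 45] -> (len(lo)=3, len(hi)=3, max(lo)=18)
Step 7: insert 27 -> lo=[2, 14, 18, 24] hi=[27, 28, 45] -> (len(lo)=4, len(hi)=3, max(lo)=24)

Answer: (1,0,18) (1,1,18) (2,1,18) (2,2,14) (3,2,18) (3,3,18) (4,3,24)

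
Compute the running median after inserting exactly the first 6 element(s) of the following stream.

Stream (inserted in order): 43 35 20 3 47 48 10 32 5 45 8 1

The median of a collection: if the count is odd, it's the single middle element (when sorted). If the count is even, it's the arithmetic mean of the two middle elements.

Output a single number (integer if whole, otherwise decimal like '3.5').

Answer: 39

Derivation:
Step 1: insert 43 -> lo=[43] (size 1, max 43) hi=[] (size 0) -> median=43
Step 2: insert 35 -> lo=[35] (size 1, max 35) hi=[43] (size 1, min 43) -> median=39
Step 3: insert 20 -> lo=[20, 35] (size 2, max 35) hi=[43] (size 1, min 43) -> median=35
Step 4: insert 3 -> lo=[3, 20] (size 2, max 20) hi=[35, 43] (size 2, min 35) -> median=27.5
Step 5: insert 47 -> lo=[3, 20, 35] (size 3, max 35) hi=[43, 47] (size 2, min 43) -> median=35
Step 6: insert 48 -> lo=[3, 20, 35] (size 3, max 35) hi=[43, 47, 48] (size 3, min 43) -> median=39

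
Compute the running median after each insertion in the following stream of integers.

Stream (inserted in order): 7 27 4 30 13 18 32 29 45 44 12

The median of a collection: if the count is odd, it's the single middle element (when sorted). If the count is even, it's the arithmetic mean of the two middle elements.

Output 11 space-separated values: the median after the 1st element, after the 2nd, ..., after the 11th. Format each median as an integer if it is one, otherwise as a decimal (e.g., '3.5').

Answer: 7 17 7 17 13 15.5 18 22.5 27 28 27

Derivation:
Step 1: insert 7 -> lo=[7] (size 1, max 7) hi=[] (size 0) -> median=7
Step 2: insert 27 -> lo=[7] (size 1, max 7) hi=[27] (size 1, min 27) -> median=17
Step 3: insert 4 -> lo=[4, 7] (size 2, max 7) hi=[27] (size 1, min 27) -> median=7
Step 4: insert 30 -> lo=[4, 7] (size 2, max 7) hi=[27, 30] (size 2, min 27) -> median=17
Step 5: insert 13 -> lo=[4, 7, 13] (size 3, max 13) hi=[27, 30] (size 2, min 27) -> median=13
Step 6: insert 18 -> lo=[4, 7, 13] (size 3, max 13) hi=[18, 27, 30] (size 3, min 18) -> median=15.5
Step 7: insert 32 -> lo=[4, 7, 13, 18] (size 4, max 18) hi=[27, 30, 32] (size 3, min 27) -> median=18
Step 8: insert 29 -> lo=[4, 7, 13, 18] (size 4, max 18) hi=[27, 29, 30, 32] (size 4, min 27) -> median=22.5
Step 9: insert 45 -> lo=[4, 7, 13, 18, 27] (size 5, max 27) hi=[29, 30, 32, 45] (size 4, min 29) -> median=27
Step 10: insert 44 -> lo=[4, 7, 13, 18, 27] (size 5, max 27) hi=[29, 30, 32, 44, 45] (size 5, min 29) -> median=28
Step 11: insert 12 -> lo=[4, 7, 12, 13, 18, 27] (size 6, max 27) hi=[29, 30, 32, 44, 45] (size 5, min 29) -> median=27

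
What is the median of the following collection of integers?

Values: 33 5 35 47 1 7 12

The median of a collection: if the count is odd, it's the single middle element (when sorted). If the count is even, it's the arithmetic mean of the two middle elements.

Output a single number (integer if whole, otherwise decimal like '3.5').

Answer: 12

Derivation:
Step 1: insert 33 -> lo=[33] (size 1, max 33) hi=[] (size 0) -> median=33
Step 2: insert 5 -> lo=[5] (size 1, max 5) hi=[33] (size 1, min 33) -> median=19
Step 3: insert 35 -> lo=[5, 33] (size 2, max 33) hi=[35] (size 1, min 35) -> median=33
Step 4: insert 47 -> lo=[5, 33] (size 2, max 33) hi=[35, 47] (size 2, min 35) -> median=34
Step 5: insert 1 -> lo=[1, 5, 33] (size 3, max 33) hi=[35, 47] (size 2, min 35) -> median=33
Step 6: insert 7 -> lo=[1, 5, 7] (size 3, max 7) hi=[33, 35, 47] (size 3, min 33) -> median=20
Step 7: insert 12 -> lo=[1, 5, 7, 12] (size 4, max 12) hi=[33, 35, 47] (size 3, min 33) -> median=12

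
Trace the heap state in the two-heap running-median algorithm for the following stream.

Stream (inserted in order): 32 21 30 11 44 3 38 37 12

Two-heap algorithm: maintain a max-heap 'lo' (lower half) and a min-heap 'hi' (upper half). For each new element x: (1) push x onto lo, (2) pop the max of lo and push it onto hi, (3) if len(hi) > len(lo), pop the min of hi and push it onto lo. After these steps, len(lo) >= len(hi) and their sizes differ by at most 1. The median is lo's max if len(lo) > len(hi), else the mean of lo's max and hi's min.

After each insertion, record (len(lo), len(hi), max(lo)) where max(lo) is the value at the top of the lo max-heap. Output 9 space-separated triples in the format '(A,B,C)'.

Step 1: insert 32 -> lo=[32] hi=[] -> (len(lo)=1, len(hi)=0, max(lo)=32)
Step 2: insert 21 -> lo=[21] hi=[32] -> (len(lo)=1, len(hi)=1, max(lo)=21)
Step 3: insert 30 -> lo=[21, 30] hi=[32] -> (len(lo)=2, len(hi)=1, max(lo)=30)
Step 4: insert 11 -> lo=[11, 21] hi=[30, 32] -> (len(lo)=2, len(hi)=2, max(lo)=21)
Step 5: insert 44 -> lo=[11, 21, 30] hi=[32, 44] -> (len(lo)=3, len(hi)=2, max(lo)=30)
Step 6: insert 3 -> lo=[3, 11, 21] hi=[30, 32, 44] -> (len(lo)=3, len(hi)=3, max(lo)=21)
Step 7: insert 38 -> lo=[3, 11, 21, 30] hi=[32, 38, 44] -> (len(lo)=4, len(hi)=3, max(lo)=30)
Step 8: insert 37 -> lo=[3, 11, 21, 30] hi=[32, 37, 38, 44] -> (len(lo)=4, len(hi)=4, max(lo)=30)
Step 9: insert 12 -> lo=[3, 11, 12, 21, 30] hi=[32, 37, 38, 44] -> (len(lo)=5, len(hi)=4, max(lo)=30)

Answer: (1,0,32) (1,1,21) (2,1,30) (2,2,21) (3,2,30) (3,3,21) (4,3,30) (4,4,30) (5,4,30)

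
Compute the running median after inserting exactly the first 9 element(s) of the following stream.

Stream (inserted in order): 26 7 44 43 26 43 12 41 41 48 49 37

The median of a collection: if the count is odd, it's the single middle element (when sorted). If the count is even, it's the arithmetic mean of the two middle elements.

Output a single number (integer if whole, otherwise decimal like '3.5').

Step 1: insert 26 -> lo=[26] (size 1, max 26) hi=[] (size 0) -> median=26
Step 2: insert 7 -> lo=[7] (size 1, max 7) hi=[26] (size 1, min 26) -> median=16.5
Step 3: insert 44 -> lo=[7, 26] (size 2, max 26) hi=[44] (size 1, min 44) -> median=26
Step 4: insert 43 -> lo=[7, 26] (size 2, max 26) hi=[43, 44] (size 2, min 43) -> median=34.5
Step 5: insert 26 -> lo=[7, 26, 26] (size 3, max 26) hi=[43, 44] (size 2, min 43) -> median=26
Step 6: insert 43 -> lo=[7, 26, 26] (size 3, max 26) hi=[43, 43, 44] (size 3, min 43) -> median=34.5
Step 7: insert 12 -> lo=[7, 12, 26, 26] (size 4, max 26) hi=[43, 43, 44] (size 3, min 43) -> median=26
Step 8: insert 41 -> lo=[7, 12, 26, 26] (size 4, max 26) hi=[41, 43, 43, 44] (size 4, min 41) -> median=33.5
Step 9: insert 41 -> lo=[7, 12, 26, 26, 41] (size 5, max 41) hi=[41, 43, 43, 44] (size 4, min 41) -> median=41

Answer: 41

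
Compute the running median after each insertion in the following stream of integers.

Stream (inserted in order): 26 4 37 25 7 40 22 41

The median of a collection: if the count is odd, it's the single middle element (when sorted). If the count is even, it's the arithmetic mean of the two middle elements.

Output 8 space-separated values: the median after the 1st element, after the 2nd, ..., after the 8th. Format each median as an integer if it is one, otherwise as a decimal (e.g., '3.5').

Answer: 26 15 26 25.5 25 25.5 25 25.5

Derivation:
Step 1: insert 26 -> lo=[26] (size 1, max 26) hi=[] (size 0) -> median=26
Step 2: insert 4 -> lo=[4] (size 1, max 4) hi=[26] (size 1, min 26) -> median=15
Step 3: insert 37 -> lo=[4, 26] (size 2, max 26) hi=[37] (size 1, min 37) -> median=26
Step 4: insert 25 -> lo=[4, 25] (size 2, max 25) hi=[26, 37] (size 2, min 26) -> median=25.5
Step 5: insert 7 -> lo=[4, 7, 25] (size 3, max 25) hi=[26, 37] (size 2, min 26) -> median=25
Step 6: insert 40 -> lo=[4, 7, 25] (size 3, max 25) hi=[26, 37, 40] (size 3, min 26) -> median=25.5
Step 7: insert 22 -> lo=[4, 7, 22, 25] (size 4, max 25) hi=[26, 37, 40] (size 3, min 26) -> median=25
Step 8: insert 41 -> lo=[4, 7, 22, 25] (size 4, max 25) hi=[26, 37, 40, 41] (size 4, min 26) -> median=25.5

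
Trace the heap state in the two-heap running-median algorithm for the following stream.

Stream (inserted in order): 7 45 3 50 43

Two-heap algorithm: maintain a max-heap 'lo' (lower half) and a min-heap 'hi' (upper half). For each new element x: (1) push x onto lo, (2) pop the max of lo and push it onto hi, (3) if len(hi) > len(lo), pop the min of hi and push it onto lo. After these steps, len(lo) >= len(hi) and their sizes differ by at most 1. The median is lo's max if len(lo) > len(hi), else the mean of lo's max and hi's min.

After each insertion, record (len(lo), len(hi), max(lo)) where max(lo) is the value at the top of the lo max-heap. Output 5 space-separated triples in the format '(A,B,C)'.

Answer: (1,0,7) (1,1,7) (2,1,7) (2,2,7) (3,2,43)

Derivation:
Step 1: insert 7 -> lo=[7] hi=[] -> (len(lo)=1, len(hi)=0, max(lo)=7)
Step 2: insert 45 -> lo=[7] hi=[45] -> (len(lo)=1, len(hi)=1, max(lo)=7)
Step 3: insert 3 -> lo=[3, 7] hi=[45] -> (len(lo)=2, len(hi)=1, max(lo)=7)
Step 4: insert 50 -> lo=[3, 7] hi=[45, 50] -> (len(lo)=2, len(hi)=2, max(lo)=7)
Step 5: insert 43 -> lo=[3, 7, 43] hi=[45, 50] -> (len(lo)=3, len(hi)=2, max(lo)=43)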